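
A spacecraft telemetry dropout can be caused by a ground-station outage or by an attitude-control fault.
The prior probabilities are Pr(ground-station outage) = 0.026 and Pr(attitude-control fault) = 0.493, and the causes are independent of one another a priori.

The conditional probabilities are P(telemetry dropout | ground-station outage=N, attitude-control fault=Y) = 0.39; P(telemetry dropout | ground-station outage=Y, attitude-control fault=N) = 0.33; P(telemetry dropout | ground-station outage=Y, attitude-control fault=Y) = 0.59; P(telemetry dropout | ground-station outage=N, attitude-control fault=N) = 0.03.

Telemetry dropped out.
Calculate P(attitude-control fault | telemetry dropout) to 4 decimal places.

P(attitude-control fault | telemetry dropout) ≈ 0.9104

Numerator (weight on configurations with attitude-control fault): 0.187271 + 0.007563 = 0.194834
Normalizer over all consistent configurations: 0.03×0.974×0.507 + 0.39×0.974×0.493 + 0.33×0.026×0.507 + 0.59×0.026×0.493 = 0.213999
P(attitude-control fault | telemetry dropout) = 0.194834/0.213999 ≈ 0.9104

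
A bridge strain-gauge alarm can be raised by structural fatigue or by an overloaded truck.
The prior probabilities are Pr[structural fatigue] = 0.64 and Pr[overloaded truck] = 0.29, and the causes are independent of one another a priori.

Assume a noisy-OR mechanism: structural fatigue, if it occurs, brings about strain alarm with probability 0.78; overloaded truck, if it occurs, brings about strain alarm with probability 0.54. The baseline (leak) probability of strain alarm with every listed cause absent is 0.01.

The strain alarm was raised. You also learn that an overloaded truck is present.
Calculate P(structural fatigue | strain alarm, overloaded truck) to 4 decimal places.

Under noisy-OR, P(strain alarm | causes) = 1 − (1−0.01)·∏(1−qᵢ) over the active causes.
P(strain alarm | overloaded truck) = 0.5446×0.36 + 0.899812×0.64 = 0.196056 + 0.575880 = 0.771936
Of this, 0.575880 comes from 0.899812×0.64 (the structural fatigue=true cases).
So P(structural fatigue | strain alarm, overloaded truck) = 0.575880/0.771936 ≈ 0.7460.

P(structural fatigue | strain alarm, overloaded truck) ≈ 0.7460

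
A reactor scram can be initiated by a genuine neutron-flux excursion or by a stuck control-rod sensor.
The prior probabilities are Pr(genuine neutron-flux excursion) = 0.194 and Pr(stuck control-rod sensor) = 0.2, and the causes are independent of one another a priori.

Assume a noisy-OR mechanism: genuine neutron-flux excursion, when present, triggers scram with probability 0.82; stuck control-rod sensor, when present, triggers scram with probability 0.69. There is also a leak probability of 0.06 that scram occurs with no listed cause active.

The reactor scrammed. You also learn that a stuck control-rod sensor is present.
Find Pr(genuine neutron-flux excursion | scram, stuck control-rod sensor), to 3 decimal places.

Pr(genuine neutron-flux excursion | scram, stuck control-rod sensor) ≈ 0.243

Under noisy-OR, P(scram | causes) = 1 − (1−0.06)·∏(1−qᵢ) over the active causes.
By total probability over both values of genuine neutron-flux excursion:
  P(scram | stuck control-rod sensor) = 0.7086·0.806 + 0.947548·0.194
        = 0.571132 + 0.183824 = 0.754956
Keeping only the genuine neutron-flux excursion-present terms gives 0.183824, so
  P(genuine neutron-flux excursion | scram, stuck control-rod sensor) = 0.183824 / 0.754956 ≈ 0.243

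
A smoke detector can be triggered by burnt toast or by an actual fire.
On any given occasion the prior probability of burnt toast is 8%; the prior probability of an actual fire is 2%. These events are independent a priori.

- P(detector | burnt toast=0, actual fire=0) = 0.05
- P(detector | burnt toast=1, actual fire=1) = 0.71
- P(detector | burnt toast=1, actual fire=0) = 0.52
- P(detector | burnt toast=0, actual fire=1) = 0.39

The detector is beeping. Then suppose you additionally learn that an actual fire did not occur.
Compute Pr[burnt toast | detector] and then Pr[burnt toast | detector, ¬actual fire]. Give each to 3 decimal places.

Weight on burnt toast=true, given the evidence: 0.040768 + 0.001136 = 0.041904
Denominator P(detector): 0.05×0.92×0.98 + 0.39×0.92×0.02 + 0.52×0.08×0.98 + 0.71×0.08×0.02 = 0.094160
Posterior = 0.041904 / 0.094160 ≈ 0.445

Now condition on the additional information:
For the numerator, keep only burnt toast=true terms: 0.52×0.08 = 0.041600
Normalizer over all consistent configurations: 0.05×0.92 + 0.52×0.08 = 0.087600
P(burnt toast | detector, ¬actual fire) = 0.041600/0.087600 ≈ 0.475

Pr[burnt toast | detector] ≈ 0.445; Pr[burnt toast | detector, ¬actual fire] ≈ 0.475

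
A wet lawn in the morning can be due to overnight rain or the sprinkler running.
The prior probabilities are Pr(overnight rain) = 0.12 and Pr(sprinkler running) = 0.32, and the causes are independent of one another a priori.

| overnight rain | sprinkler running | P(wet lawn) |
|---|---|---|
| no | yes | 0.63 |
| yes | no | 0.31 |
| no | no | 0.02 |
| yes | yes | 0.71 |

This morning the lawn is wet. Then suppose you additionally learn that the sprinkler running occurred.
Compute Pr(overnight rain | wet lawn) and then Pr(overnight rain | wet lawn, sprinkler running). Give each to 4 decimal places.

Pr(overnight rain | wet lawn) ≈ 0.2172; Pr(overnight rain | wet lawn, sprinkler running) ≈ 0.1332

P(wet lawn) = 0.02*0.88*0.68 + 0.63*0.88*0.32 + 0.31*0.12*0.68 + 0.71*0.12*0.32 = 0.011968 + 0.177408 + 0.025296 + 0.027264 = 0.241936
The overnight rain-present share is 0.025296 + 0.027264 = 0.052560.
Hence the posterior is 0.052560/0.241936 ≈ 0.2172.

With the extra evidence:
Numerator (weight on configurations with overnight rain): 0.71·0.12 = 0.085200
Normalizer over all consistent configurations: 0.63·0.88 + 0.71·0.12 = 0.639600
P(overnight rain | wet lawn, sprinkler running) = 0.085200/0.639600 ≈ 0.1332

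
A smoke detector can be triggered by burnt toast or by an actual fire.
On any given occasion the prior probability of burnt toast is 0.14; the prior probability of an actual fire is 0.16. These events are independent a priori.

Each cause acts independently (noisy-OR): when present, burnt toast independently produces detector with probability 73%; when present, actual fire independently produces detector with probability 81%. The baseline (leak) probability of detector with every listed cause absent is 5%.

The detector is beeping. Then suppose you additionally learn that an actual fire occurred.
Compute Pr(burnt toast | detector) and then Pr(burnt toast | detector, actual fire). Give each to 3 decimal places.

Pr(burnt toast | detector) ≈ 0.422; Pr(burnt toast | detector, actual fire) ≈ 0.159

Under noisy-OR, P(detector | causes) = 1 − (1−0.05)·∏(1−qᵢ) over the active causes.
Numerator (weight on configurations with burnt toast): 0.087436 + 0.021308 = 0.108744
Normalizer over all consistent configurations: 0.05·0.86·0.84 + 0.8195·0.86·0.16 + 0.7435·0.14·0.84 + 0.951265·0.14·0.16 = 0.257627
P(burnt toast | detector) = 0.108744/0.257627 ≈ 0.422

Now condition on the additional information:
P(detector | actual fire) = 0.8195*0.86 + 0.951265*0.14 = 0.704770 + 0.133177 = 0.837947
The burnt toast-present share is 0.951265*0.14 = 0.133177.
So P(burnt toast | detector, actual fire) = 0.133177/0.837947 ≈ 0.159.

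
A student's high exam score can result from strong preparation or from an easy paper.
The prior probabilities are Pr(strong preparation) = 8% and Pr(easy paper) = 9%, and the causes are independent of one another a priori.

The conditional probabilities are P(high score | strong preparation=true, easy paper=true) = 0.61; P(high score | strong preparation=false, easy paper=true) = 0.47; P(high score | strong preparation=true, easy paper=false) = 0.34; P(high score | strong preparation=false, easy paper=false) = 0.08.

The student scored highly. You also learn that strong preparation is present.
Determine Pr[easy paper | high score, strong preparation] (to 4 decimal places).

Numerator (weight on configurations with easy paper): 0.61*0.09 = 0.054900
Normalizer over all consistent configurations: 0.34*0.91 + 0.61*0.09 = 0.364300
Posterior = 0.054900 / 0.364300 ≈ 0.1507

Pr[easy paper | high score, strong preparation] ≈ 0.1507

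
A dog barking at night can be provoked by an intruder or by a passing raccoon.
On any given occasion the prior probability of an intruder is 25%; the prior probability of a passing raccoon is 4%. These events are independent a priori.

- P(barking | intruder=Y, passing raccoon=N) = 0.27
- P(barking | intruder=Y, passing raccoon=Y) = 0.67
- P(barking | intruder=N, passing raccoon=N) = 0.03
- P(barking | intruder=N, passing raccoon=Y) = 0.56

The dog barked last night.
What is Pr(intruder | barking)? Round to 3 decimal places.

Enumerate the 4 (intruder, passing raccoon) configurations and weight by the priors:
  P(barking) = 0.03·0.75·0.96 + 0.56·0.75·0.04 + 0.27·0.25·0.96 + 0.67·0.25·0.04
        = 0.021600 + 0.016800 + 0.064800 + 0.006700 = 0.109900
Keeping only the intruder-present terms gives 0.071500, so
  P(intruder | barking) = 0.071500 / 0.109900 ≈ 0.651

Pr(intruder | barking) ≈ 0.651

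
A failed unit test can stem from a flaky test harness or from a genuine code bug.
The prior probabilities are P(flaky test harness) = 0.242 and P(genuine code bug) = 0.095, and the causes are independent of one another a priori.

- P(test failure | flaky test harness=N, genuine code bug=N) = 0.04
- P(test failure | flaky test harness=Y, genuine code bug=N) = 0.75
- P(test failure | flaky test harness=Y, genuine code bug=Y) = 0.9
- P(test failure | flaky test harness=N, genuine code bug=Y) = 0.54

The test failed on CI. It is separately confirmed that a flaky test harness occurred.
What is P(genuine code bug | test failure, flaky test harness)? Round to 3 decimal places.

P(test failure | flaky test harness) = 0.75×0.905 + 0.9×0.095 = 0.678750 + 0.085500 = 0.764250
Restricting to configurations with genuine code bug present: 0.9×0.095 = 0.085500.
Hence the posterior is 0.085500/0.764250 ≈ 0.112.

P(genuine code bug | test failure, flaky test harness) ≈ 0.112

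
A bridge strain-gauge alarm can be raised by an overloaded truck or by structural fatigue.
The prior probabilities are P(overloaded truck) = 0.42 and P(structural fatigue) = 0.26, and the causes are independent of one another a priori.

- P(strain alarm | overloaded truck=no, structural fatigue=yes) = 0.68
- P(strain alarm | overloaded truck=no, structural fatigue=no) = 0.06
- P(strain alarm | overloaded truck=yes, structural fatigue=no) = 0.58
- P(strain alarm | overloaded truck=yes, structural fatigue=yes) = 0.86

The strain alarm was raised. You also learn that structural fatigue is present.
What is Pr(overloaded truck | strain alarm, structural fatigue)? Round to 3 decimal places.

Pr(overloaded truck | strain alarm, structural fatigue) ≈ 0.478

By total probability over both values of overloaded truck:
  P(strain alarm | structural fatigue) = 0.68·0.58 + 0.86·0.42
        = 0.394400 + 0.361200 = 0.755600
Configurations with overloaded truck contribute 0.361200, so
  P(overloaded truck | strain alarm, structural fatigue) = 0.361200 / 0.755600 ≈ 0.478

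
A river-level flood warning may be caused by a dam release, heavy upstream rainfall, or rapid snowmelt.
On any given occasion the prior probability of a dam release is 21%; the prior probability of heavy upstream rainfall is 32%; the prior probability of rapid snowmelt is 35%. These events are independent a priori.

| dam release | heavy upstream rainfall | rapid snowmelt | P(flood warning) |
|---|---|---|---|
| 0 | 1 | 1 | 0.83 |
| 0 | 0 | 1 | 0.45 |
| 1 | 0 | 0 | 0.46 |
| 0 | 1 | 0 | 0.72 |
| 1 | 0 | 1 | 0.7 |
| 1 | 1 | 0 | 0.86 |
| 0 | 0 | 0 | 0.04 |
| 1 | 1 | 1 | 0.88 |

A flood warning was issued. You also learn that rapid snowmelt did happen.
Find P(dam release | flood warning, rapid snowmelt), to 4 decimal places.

By total probability over the 4 (dam release, heavy upstream rainfall) configurations:
  P(flood warning | rapid snowmelt) = 0.45*0.79*0.68 + 0.83*0.79*0.32 + 0.7*0.21*0.68 + 0.88*0.21*0.32
        = 0.241740 + 0.209824 + 0.099960 + 0.059136 = 0.610660
Configurations with dam release contribute 0.159096, so
  P(dam release | flood warning, rapid snowmelt) = 0.159096 / 0.610660 ≈ 0.2605

P(dam release | flood warning, rapid snowmelt) ≈ 0.2605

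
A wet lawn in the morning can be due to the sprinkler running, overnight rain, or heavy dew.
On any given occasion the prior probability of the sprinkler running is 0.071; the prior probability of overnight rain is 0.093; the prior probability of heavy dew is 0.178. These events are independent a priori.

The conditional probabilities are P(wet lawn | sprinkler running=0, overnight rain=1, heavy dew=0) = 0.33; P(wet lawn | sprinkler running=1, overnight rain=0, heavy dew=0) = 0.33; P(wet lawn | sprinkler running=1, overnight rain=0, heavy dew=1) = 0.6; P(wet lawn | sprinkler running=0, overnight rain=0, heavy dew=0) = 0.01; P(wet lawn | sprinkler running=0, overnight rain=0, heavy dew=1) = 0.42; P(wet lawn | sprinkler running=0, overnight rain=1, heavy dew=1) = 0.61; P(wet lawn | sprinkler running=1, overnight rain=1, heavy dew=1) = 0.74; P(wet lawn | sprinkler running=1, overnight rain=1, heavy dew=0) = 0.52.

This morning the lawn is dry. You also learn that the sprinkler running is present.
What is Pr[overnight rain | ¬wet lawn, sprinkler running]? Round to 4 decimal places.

Pr[overnight rain | ¬wet lawn, sprinkler running] ≈ 0.0678

P(¬wet lawn | sprinkler running) = 0.67·0.907·0.822 + 0.4·0.907·0.178 + 0.48·0.093·0.822 + 0.26·0.093·0.178 = 0.499521 + 0.064578 + 0.036694 + 0.004304 = 0.605097
Of this, 0.040998 comes from 0.036694 + 0.004304 (the overnight rain=true cases).
Hence the posterior is 0.040998/0.605097 ≈ 0.0678.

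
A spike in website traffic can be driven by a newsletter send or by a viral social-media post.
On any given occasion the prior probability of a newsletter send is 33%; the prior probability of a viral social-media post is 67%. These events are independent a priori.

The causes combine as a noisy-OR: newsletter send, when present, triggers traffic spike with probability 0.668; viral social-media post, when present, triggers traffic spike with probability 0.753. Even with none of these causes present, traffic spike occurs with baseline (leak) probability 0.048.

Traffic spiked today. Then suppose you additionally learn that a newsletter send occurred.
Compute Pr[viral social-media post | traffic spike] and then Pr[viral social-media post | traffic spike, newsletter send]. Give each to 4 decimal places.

Under noisy-OR, P(traffic spike | causes) = 1 − (1−0.048)·∏(1−qᵢ) over the active causes.
Enumerate the 4 (newsletter send, viral social-media post) configurations and weight by the priors:
  P(traffic spike) = 0.048·0.67·0.33 + 0.764856·0.67·0.67 + 0.683936·0.33·0.33 + 0.921932·0.33·0.67
        = 0.010613 + 0.343344 + 0.074481 + 0.203839 = 0.632277
Configurations with viral social-media post contribute 0.547183, so
  P(viral social-media post | traffic spike) = 0.547183 / 0.632277 ≈ 0.8654

Now also conditioning on newsletter send=true:
Numerator (weight on configurations with viral social-media post): 0.921932*0.67 = 0.617694
The normalizing constant is 0.683936*0.33 + 0.921932*0.67 = 0.843393
P(viral social-media post | traffic spike, newsletter send) = 0.617694/0.843393 ≈ 0.7324

Pr[viral social-media post | traffic spike] ≈ 0.8654; Pr[viral social-media post | traffic spike, newsletter send] ≈ 0.7324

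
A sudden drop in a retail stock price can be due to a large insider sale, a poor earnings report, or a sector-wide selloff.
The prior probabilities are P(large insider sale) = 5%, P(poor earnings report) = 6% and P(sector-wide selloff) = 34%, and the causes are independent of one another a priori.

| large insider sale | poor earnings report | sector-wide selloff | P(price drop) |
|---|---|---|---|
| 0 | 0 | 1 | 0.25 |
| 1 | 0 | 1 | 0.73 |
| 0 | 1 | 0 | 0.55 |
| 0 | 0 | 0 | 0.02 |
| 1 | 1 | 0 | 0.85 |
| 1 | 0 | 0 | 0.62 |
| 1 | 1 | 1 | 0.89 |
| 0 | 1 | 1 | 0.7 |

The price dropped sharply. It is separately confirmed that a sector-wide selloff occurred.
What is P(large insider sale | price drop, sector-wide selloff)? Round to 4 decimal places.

P(large insider sale | price drop, sector-wide selloff) ≈ 0.1232

Weight on large insider sale=true, given the evidence: 0.034310 + 0.002670 = 0.036980
The normalizing constant is 0.25*0.95*0.94 + 0.7*0.95*0.06 + 0.73*0.05*0.94 + 0.89*0.05*0.06 = 0.300130
Posterior = 0.036980 / 0.300130 ≈ 0.1232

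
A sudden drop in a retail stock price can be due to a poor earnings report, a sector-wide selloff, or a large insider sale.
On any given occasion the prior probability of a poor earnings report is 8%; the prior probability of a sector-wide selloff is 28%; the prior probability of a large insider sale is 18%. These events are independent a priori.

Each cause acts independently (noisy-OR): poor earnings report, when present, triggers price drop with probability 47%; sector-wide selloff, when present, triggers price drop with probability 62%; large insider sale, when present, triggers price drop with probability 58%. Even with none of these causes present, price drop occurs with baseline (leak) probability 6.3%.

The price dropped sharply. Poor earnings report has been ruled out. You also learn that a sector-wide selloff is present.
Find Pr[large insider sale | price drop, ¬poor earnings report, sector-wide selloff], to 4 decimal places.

Pr[large insider sale | price drop, ¬poor earnings report, sector-wide selloff] ≈ 0.2248

Under noisy-OR, P(price drop | causes) = 1 − (1−0.063)·∏(1−qᵢ) over the active causes.
P(price drop | ¬poor earnings report, sector-wide selloff) = 0.64394*0.82 + 0.850455*0.18 = 0.528031 + 0.153082 = 0.681113
Of this, 0.153082 comes from 0.850455*0.18 (the large insider sale=true cases).
So P(large insider sale | price drop, ¬poor earnings report, sector-wide selloff) = 0.153082/0.681113 ≈ 0.2248.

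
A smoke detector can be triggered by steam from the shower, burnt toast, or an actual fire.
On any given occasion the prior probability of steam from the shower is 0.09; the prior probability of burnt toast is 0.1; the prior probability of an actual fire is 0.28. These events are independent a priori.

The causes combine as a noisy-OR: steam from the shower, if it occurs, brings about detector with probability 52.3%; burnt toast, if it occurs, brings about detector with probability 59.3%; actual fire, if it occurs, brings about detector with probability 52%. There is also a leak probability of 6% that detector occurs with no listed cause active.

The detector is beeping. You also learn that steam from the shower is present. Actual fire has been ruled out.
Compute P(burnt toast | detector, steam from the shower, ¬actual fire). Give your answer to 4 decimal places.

P(burnt toast | detector, steam from the shower, ¬actual fire) ≈ 0.1414

Under noisy-OR, P(detector | causes) = 1 − (1−0.06)·∏(1−qᵢ) over the active causes.
For the numerator, keep only burnt toast=true terms: 0.817509·0.1 = 0.081751
Denominator P(detector | steam from the shower, ¬actual fire): 0.55162·0.9 + 0.817509·0.1 = 0.578209
Posterior = 0.081751 / 0.578209 ≈ 0.1414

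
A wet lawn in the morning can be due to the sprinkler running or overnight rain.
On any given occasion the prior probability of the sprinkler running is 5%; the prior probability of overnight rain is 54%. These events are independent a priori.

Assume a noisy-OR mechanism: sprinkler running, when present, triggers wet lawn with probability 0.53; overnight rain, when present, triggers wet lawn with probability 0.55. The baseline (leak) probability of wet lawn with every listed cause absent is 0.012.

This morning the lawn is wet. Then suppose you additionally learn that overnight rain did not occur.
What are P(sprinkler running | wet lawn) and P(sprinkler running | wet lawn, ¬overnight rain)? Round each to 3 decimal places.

P(sprinkler running | wet lawn) ≈ 0.104; P(sprinkler running | wet lawn, ¬overnight rain) ≈ 0.701

Under noisy-OR, P(wet lawn | causes) = 1 − (1−0.012)·∏(1−qᵢ) over the active causes.
P(wet lawn) = 0.012·0.95·0.46 + 0.5554·0.95·0.54 + 0.53564·0.05·0.46 + 0.791038·0.05·0.54 = 0.005244 + 0.284920 + 0.012320 + 0.021358 = 0.323842
Restricting to configurations with sprinkler running present: 0.012320 + 0.021358 = 0.033678.
Hence the posterior is 0.033678/0.323842 ≈ 0.104.

With the extra evidence:
P(wet lawn | ¬overnight rain) = 0.012*0.95 + 0.53564*0.05 = 0.011400 + 0.026782 = 0.038182
The sprinkler running-present share is 0.53564*0.05 = 0.026782.
So P(sprinkler running | wet lawn, ¬overnight rain) = 0.026782/0.038182 ≈ 0.701.
With overnight rain excluded, sprinkler running must carry more of the explanatory weight for the wet lawn.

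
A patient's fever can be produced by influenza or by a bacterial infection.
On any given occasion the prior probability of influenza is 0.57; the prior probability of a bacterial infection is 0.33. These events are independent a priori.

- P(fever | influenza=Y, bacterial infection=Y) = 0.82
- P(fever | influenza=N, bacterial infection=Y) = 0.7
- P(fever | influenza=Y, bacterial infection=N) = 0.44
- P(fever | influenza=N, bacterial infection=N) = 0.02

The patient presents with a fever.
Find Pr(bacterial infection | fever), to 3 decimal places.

Pr(bacterial infection | fever) ≈ 0.593

Weight on bacterial infection=true, given the evidence: 0.099330 + 0.154242 = 0.253572
The normalizing constant is 0.02·0.43·0.67 + 0.7·0.43·0.33 + 0.44·0.57·0.67 + 0.82·0.57·0.33 = 0.427370
Posterior = 0.253572 / 0.427370 ≈ 0.593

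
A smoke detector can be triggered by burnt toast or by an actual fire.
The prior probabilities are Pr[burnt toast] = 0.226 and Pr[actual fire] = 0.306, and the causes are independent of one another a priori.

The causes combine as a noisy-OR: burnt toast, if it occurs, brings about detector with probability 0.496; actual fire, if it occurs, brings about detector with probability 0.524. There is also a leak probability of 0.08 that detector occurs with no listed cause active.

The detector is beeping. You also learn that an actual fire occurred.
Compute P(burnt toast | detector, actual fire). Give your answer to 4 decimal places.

Under noisy-OR, P(detector | causes) = 1 − (1−0.08)·∏(1−qᵢ) over the active causes.
Weight on burnt toast=true, given the evidence: 0.779288*0.226 = 0.176119
The normalizing constant is 0.56208*0.774 + 0.779288*0.226 = 0.611169
Posterior = 0.176119 / 0.611169 ≈ 0.2882

P(burnt toast | detector, actual fire) ≈ 0.2882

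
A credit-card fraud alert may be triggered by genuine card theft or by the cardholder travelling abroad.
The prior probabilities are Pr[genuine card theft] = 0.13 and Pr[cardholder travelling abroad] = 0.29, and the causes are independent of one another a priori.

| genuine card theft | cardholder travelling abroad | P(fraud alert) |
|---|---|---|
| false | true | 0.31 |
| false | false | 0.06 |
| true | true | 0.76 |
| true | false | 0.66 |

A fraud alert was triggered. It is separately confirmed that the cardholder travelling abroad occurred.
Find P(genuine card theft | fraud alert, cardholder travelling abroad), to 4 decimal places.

Sum P(fraud alert|·) weighted by the priors over both values of genuine card theft:
  P(fraud alert | cardholder travelling abroad) = 0.31·0.87 + 0.76·0.13
        = 0.269700 + 0.098800 = 0.368500
The terms with genuine card theft present sum to 0.098800, so
  P(genuine card theft | fraud alert, cardholder travelling abroad) = 0.098800 / 0.368500 ≈ 0.2681

P(genuine card theft | fraud alert, cardholder travelling abroad) ≈ 0.2681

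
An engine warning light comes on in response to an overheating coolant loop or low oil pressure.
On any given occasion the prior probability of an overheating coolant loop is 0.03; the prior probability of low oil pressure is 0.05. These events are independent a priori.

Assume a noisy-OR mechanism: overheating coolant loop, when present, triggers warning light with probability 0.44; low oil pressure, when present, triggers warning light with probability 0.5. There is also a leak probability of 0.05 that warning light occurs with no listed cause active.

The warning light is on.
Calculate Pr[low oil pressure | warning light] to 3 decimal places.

Under noisy-OR, P(warning light | causes) = 1 − (1−0.05)·∏(1−qᵢ) over the active causes.
P(warning light) = 0.05·0.97·0.95 + 0.525·0.97·0.05 + 0.468·0.03·0.95 + 0.734·0.03·0.05 = 0.046075 + 0.025462 + 0.013338 + 0.001101 = 0.085976
The low oil pressure-present share is 0.025462 + 0.001101 = 0.026563.
Hence the posterior is 0.026563/0.085976 ≈ 0.309.

Pr[low oil pressure | warning light] ≈ 0.309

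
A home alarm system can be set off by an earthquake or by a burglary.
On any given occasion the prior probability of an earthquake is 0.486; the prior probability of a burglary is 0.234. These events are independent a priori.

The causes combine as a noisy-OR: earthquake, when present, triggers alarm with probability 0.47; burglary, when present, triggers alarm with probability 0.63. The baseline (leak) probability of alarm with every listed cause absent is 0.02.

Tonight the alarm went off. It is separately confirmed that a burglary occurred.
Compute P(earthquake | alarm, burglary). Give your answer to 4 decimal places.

Under noisy-OR, P(alarm | causes) = 1 − (1−0.02)·∏(1−qᵢ) over the active causes.
For the numerator, keep only earthquake=true terms: 0.807822*0.486 = 0.392601
Normalizer over all consistent configurations: 0.6374*0.514 + 0.807822*0.486 = 0.720225
Posterior = 0.392601 / 0.720225 ≈ 0.5451

P(earthquake | alarm, burglary) ≈ 0.5451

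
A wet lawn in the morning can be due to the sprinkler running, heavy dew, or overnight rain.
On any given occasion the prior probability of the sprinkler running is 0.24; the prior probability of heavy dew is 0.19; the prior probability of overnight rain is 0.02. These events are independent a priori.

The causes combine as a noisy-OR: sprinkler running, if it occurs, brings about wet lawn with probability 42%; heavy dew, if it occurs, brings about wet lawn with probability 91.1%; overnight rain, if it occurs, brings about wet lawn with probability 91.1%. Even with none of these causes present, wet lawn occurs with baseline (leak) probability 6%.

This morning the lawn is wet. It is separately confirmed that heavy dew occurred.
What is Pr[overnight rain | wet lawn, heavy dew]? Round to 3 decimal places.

Under noisy-OR, P(wet lawn | causes) = 1 − (1−0.06)·∏(1−qᵢ) over the active causes.
P(wet lawn | heavy dew) = 0.91634*0.76*0.98 + 0.992554*0.76*0.02 + 0.951477*0.24*0.98 + 0.995681*0.24*0.02 = 0.682490 + 0.015087 + 0.223787 + 0.004779 = 0.926143
Restricting to configurations with overnight rain present: 0.015087 + 0.004779 = 0.019866.
So P(overnight rain | wet lawn, heavy dew) = 0.019866/0.926143 ≈ 0.021.

Pr[overnight rain | wet lawn, heavy dew] ≈ 0.021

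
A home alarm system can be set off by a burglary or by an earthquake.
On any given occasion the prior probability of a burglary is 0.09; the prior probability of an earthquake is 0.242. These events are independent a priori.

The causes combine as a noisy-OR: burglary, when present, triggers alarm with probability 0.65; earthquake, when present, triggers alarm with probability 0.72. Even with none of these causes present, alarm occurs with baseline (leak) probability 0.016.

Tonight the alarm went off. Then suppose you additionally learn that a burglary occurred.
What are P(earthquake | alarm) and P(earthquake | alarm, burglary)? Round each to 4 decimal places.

P(earthquake | alarm) ≈ 0.7627; P(earthquake | alarm, burglary) ≈ 0.3056

Under noisy-OR, P(alarm | causes) = 1 − (1−0.016)·∏(1−qᵢ) over the active causes.
P(alarm) = 0.016·0.91·0.758 + 0.72448·0.91·0.242 + 0.6556·0.09·0.758 + 0.903568·0.09·0.242 = 0.011036 + 0.159545 + 0.044725 + 0.019680 = 0.234986
Restricting to configurations with earthquake present: 0.159545 + 0.019680 = 0.179225.
P(earthquake | alarm) = 0.179225 / 0.234986 ≈ 0.7627

With the extra evidence:
Numerator (weight on configurations with earthquake): 0.903568*0.242 = 0.218663
Denominator P(alarm | burglary): 0.6556*0.758 + 0.903568*0.242 = 0.715608
P(earthquake | alarm, burglary) = 0.218663/0.715608 ≈ 0.3056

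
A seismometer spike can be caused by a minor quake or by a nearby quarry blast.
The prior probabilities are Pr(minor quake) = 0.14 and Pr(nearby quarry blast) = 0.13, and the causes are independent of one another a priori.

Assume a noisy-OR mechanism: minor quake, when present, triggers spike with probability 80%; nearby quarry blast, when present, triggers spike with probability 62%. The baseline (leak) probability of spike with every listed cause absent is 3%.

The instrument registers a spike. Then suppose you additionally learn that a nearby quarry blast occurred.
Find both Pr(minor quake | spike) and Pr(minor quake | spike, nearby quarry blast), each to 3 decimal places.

Under noisy-OR, P(spike | causes) = 1 − (1−0.03)·∏(1−qᵢ) over the active causes.
By total probability over the 4 (minor quake, nearby quarry blast) configurations:
  P(spike) = 0.03*0.86*0.87 + 0.6314*0.86*0.13 + 0.806*0.14*0.87 + 0.92628*0.14*0.13
        = 0.022446 + 0.070591 + 0.098171 + 0.016858 = 0.208066
Configurations with minor quake contribute 0.115029, so
  P(minor quake | spike) = 0.115029 / 0.208066 ≈ 0.553

Now also conditioning on nearby quarry blast=true:
For the numerator, keep only minor quake=true terms: 0.92628×0.14 = 0.129679
Normalizer over all consistent configurations: 0.6314×0.86 + 0.92628×0.14 = 0.672683
Posterior = 0.129679 / 0.672683 ≈ 0.193

Pr(minor quake | spike) ≈ 0.553; Pr(minor quake | spike, nearby quarry blast) ≈ 0.193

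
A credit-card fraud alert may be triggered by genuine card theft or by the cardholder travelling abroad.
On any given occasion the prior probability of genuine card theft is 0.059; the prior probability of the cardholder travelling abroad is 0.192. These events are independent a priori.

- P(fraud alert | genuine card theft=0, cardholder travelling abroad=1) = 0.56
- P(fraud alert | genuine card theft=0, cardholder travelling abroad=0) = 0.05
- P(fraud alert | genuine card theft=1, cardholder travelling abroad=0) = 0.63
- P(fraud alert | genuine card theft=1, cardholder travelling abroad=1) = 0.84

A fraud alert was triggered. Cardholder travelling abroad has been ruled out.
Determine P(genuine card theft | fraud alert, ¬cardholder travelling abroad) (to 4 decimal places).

P(fraud alert | ¬cardholder travelling abroad) = 0.05·0.941 + 0.63·0.059 = 0.047050 + 0.037170 = 0.084220
The genuine card theft-present share is 0.63·0.059 = 0.037170.
Hence the posterior is 0.037170/0.084220 ≈ 0.4413.

P(genuine card theft | fraud alert, ¬cardholder travelling abroad) ≈ 0.4413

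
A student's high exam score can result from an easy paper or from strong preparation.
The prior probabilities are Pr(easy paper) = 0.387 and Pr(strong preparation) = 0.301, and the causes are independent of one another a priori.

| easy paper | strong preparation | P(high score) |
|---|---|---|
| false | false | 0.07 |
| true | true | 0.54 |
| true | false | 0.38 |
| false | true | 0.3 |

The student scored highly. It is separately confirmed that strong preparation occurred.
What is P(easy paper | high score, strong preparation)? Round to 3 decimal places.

P(easy paper | high score, strong preparation) ≈ 0.532

P(high score | strong preparation) = 0.3·0.613 + 0.54·0.387 = 0.183900 + 0.208980 = 0.392880
Restricting to configurations with easy paper present: 0.54·0.387 = 0.208980.
P(easy paper | high score, strong preparation) = 0.208980 / 0.392880 ≈ 0.532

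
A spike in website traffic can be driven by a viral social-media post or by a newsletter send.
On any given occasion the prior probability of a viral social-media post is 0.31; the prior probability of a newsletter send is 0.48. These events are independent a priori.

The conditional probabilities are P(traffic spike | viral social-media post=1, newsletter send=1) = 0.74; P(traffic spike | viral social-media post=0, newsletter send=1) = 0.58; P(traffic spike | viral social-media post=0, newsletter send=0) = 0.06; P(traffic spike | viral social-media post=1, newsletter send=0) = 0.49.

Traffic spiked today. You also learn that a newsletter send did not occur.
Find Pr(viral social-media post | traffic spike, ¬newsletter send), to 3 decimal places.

By total probability over both values of viral social-media post:
  P(traffic spike | ¬newsletter send) = 0.06×0.69 + 0.49×0.31
        = 0.041400 + 0.151900 = 0.193300
Configurations with viral social-media post contribute 0.151900, so
  P(viral social-media post | traffic spike, ¬newsletter send) = 0.151900 / 0.193300 ≈ 0.786

Pr(viral social-media post | traffic spike, ¬newsletter send) ≈ 0.786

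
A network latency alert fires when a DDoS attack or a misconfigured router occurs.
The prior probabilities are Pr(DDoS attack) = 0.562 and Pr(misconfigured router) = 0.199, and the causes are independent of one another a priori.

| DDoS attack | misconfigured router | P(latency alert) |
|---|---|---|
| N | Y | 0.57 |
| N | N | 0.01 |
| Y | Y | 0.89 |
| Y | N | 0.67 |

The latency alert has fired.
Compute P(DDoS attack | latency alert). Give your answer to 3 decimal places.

P(DDoS attack | latency alert) ≈ 0.883

Weight on DDoS attack=true, given the evidence: 0.301609 + 0.099536 = 0.401145
Denominator P(latency alert): 0.01×0.438×0.801 + 0.57×0.438×0.199 + 0.67×0.562×0.801 + 0.89×0.562×0.199 = 0.454335
P(DDoS attack | latency alert) = 0.401145/0.454335 ≈ 0.883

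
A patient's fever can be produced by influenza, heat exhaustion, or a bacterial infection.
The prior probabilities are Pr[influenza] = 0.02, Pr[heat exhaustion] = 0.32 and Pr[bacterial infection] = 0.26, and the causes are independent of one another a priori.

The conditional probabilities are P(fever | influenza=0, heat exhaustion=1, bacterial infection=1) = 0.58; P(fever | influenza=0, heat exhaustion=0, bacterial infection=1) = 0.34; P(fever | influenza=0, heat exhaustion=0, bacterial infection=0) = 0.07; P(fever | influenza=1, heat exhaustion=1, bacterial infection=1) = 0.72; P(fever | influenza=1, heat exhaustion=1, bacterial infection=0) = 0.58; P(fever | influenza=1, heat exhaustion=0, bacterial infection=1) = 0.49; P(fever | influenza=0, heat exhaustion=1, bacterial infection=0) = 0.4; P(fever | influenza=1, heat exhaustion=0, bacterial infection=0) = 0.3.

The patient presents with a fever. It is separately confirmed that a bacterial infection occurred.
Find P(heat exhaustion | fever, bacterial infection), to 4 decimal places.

P(heat exhaustion | fever, bacterial infection) ≈ 0.4443

P(fever | bacterial infection) = 0.34*0.98*0.68 + 0.58*0.98*0.32 + 0.49*0.02*0.68 + 0.72*0.02*0.32 = 0.226576 + 0.181888 + 0.006664 + 0.004608 = 0.419736
Restricting to configurations with heat exhaustion present: 0.181888 + 0.004608 = 0.186496.
Hence the posterior is 0.186496/0.419736 ≈ 0.4443.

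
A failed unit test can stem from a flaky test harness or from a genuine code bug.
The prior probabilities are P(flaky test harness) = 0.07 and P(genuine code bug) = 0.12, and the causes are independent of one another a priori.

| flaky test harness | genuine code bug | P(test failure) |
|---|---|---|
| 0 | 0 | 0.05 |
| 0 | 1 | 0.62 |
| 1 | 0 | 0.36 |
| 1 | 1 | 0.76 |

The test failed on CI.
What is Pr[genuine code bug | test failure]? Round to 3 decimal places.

Pr[genuine code bug | test failure] ≈ 0.545

Enumerate the 4 (flaky test harness, genuine code bug) configurations and weight by the priors:
  P(test failure) = 0.05×0.93×0.88 + 0.62×0.93×0.12 + 0.36×0.07×0.88 + 0.76×0.07×0.12
        = 0.040920 + 0.069192 + 0.022176 + 0.006384 = 0.138672
Keeping only the genuine code bug-present terms gives 0.075576, so
  P(genuine code bug | test failure) = 0.075576 / 0.138672 ≈ 0.545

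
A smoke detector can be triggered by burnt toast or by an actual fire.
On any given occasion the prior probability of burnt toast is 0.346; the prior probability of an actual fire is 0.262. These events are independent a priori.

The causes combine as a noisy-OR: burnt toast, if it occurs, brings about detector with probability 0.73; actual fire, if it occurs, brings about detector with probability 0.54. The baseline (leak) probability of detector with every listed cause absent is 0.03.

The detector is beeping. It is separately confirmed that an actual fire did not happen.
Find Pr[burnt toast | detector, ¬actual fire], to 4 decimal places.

Under noisy-OR, P(detector | causes) = 1 − (1−0.03)·∏(1−qᵢ) over the active causes.
For the numerator, keep only burnt toast=true terms: 0.7381*0.346 = 0.255383
The normalizing constant is 0.03*0.654 + 0.7381*0.346 = 0.275003
Posterior = 0.255383 / 0.275003 ≈ 0.9287

Pr[burnt toast | detector, ¬actual fire] ≈ 0.9287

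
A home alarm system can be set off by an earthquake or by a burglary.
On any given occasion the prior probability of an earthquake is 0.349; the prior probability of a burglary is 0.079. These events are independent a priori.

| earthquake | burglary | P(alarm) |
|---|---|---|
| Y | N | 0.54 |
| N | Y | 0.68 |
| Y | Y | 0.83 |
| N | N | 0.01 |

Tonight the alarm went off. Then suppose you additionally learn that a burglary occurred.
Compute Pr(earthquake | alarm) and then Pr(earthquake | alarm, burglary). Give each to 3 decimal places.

Pr(earthquake | alarm) ≈ 0.827; Pr(earthquake | alarm, burglary) ≈ 0.396

P(alarm) = 0.01*0.651*0.921 + 0.68*0.651*0.079 + 0.54*0.349*0.921 + 0.83*0.349*0.079 = 0.005996 + 0.034972 + 0.173572 + 0.022884 = 0.237424
Of this, 0.196456 comes from 0.173572 + 0.022884 (the earthquake=true cases).
So P(earthquake | alarm) = 0.196456/0.237424 ≈ 0.827.

With the extra evidence:
Weight on earthquake=true, given the evidence: 0.83*0.349 = 0.289670
The normalizing constant is 0.68*0.651 + 0.83*0.349 = 0.732350
P(earthquake | alarm, burglary) = 0.289670/0.732350 ≈ 0.396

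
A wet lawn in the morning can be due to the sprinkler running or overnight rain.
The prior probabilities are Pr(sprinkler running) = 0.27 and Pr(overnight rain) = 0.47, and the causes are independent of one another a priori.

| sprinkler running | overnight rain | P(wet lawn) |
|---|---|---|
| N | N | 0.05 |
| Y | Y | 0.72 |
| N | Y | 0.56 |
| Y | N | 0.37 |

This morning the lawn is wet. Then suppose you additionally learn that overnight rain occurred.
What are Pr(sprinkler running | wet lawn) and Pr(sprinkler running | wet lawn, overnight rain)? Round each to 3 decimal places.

Pr(sprinkler running | wet lawn) ≈ 0.406; Pr(sprinkler running | wet lawn, overnight rain) ≈ 0.322

For the numerator, keep only sprinkler running=true terms: 0.052947 + 0.091368 = 0.144315
Denominator P(wet lawn): 0.05*0.73*0.53 + 0.56*0.73*0.47 + 0.37*0.27*0.53 + 0.72*0.27*0.47 = 0.355796
Posterior = 0.144315 / 0.355796 ≈ 0.406

Now condition on the additional information:
For the numerator, keep only sprinkler running=true terms: 0.72*0.27 = 0.194400
Normalizer over all consistent configurations: 0.56*0.73 + 0.72*0.27 = 0.603200
P(sprinkler running | wet lawn, overnight rain) = 0.194400/0.603200 ≈ 0.322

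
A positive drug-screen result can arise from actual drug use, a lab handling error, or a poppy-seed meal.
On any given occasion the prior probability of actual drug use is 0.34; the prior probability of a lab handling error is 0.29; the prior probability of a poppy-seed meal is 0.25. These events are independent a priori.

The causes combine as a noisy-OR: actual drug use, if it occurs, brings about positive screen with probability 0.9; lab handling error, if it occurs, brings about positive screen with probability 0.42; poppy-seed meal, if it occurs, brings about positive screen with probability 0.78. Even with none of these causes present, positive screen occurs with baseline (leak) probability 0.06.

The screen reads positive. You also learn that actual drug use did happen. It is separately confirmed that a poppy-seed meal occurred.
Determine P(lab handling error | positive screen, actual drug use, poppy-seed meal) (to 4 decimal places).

P(lab handling error | positive screen, actual drug use, poppy-seed meal) ≈ 0.2918

Under noisy-OR, P(positive screen | causes) = 1 − (1−0.06)·∏(1−qᵢ) over the active causes.
Enumerate both values of lab handling error and weight by the priors:
  P(positive screen | actual drug use, poppy-seed meal) = 0.97932·0.71 + 0.988006·0.29
        = 0.695317 + 0.286522 = 0.981839
Keeping only the lab handling error-present terms gives 0.286522, so
  P(lab handling error | positive screen, actual drug use, poppy-seed meal) = 0.286522 / 0.981839 ≈ 0.2918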